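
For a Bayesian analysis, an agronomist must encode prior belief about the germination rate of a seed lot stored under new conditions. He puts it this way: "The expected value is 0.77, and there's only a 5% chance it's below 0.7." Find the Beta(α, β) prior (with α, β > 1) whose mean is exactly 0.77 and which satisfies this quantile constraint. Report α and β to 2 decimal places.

With mean 0.77 fixed, write α = 0.77s, β = 0.23s where s = α+β.
Need P(θ < 0.7) = 0.05 under Beta(0.77s, 0.23s). Normal approximation: (q−m)/√(m(1−m)/s) ≈ z_{0.05} = -1.64, so s ≈ 0.77·0.23·(-1.64)²/(0.7−0.77)² = 97.8.
At s = 97.8: P(θ<0.7) ≈ 0.056. Adjusting to match 0.05 gives s ≈ 105.26.
So α = 0.77·105.26 ≈ 81.05, β = 0.23·105.26 ≈ 24.21.

α ≈ 81.05, β ≈ 24.21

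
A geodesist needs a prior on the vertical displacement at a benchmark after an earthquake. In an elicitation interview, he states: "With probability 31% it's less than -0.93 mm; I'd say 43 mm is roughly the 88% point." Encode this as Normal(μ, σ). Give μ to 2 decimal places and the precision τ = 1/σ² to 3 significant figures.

The p-quantile of Normal(μ,σ) is μ + z_p·σ, with z_{0.31} = -0.4959 and z_{0.88} = 1.175.
Eliminate σ: μ = (z₂·x₁ − z₁·x₂)/(z₂ − z₁) = (1.175·-0.93 − (-0.4959)·43)/1.671 = 12.11.
Then σ = (x₂ − x₁)/(z₂ − z₁) = (43 − -0.93)/1.671 = 26.29.
Precision τ = 1/σ² = 1/26.29² = 0.00145.

μ = 12.11, τ = 0.00145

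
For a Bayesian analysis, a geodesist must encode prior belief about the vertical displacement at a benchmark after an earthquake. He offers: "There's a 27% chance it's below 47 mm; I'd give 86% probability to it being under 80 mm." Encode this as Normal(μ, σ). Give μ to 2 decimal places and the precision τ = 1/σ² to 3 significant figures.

μ = 58.94, τ = 0.00263

The p-quantile of Normal(μ,σ) is μ + z_p·σ, with z_{0.27} = -0.6128 and z_{0.86} = 1.08.
Eliminate σ: μ = (z₂·x₁ − z₁·x₂)/(z₂ − z₁) = (1.08·47 − (-0.6128)·80)/1.693 = 58.94.
Then σ = (x₂ − x₁)/(z₂ − z₁) = (80 − 47)/1.693 = 19.49.
Precision τ = 1/σ² = 1/19.49² = 0.00263.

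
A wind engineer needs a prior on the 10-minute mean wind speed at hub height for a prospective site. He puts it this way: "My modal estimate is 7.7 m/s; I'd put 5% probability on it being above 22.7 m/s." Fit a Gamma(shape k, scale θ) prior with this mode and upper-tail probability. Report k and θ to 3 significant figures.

k ≈ 3.27, θ ≈ 3.39

Gamma(k,θ) with k>1 has mode (k−1)θ, so θ = 7.7/(k−1).
Need P(X < 22.7) = 0.95 with θ tied to k this way. Start at k = 2, θ = 7.7: P(X<22.7) ≈ 0.793.
Too low — raise k to concentrate. Iterating converges to k ≈ 3.27.
Then θ = 7.7/(3.27−1) ≈ 3.39.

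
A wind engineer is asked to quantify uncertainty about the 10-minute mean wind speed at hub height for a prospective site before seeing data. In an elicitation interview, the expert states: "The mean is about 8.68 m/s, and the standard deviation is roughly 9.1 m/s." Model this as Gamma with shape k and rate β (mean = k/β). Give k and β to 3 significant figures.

k ≈ 0.91, β ≈ 0.105

For Gamma(k, rate β): mean = k/β, variance = k/β², so CV = 1/√k.
CV = SD/mean = 9.1/8.68 = 1.048, hence k = 1/CV² = 0.91.
Then β = k/mean = 0.91/8.68 = 0.105.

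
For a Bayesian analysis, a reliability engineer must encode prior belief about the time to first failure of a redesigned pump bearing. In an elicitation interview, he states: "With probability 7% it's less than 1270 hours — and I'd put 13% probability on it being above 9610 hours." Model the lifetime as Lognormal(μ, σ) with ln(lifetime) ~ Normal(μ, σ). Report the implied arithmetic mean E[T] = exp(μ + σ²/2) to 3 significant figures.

If T ~ Lognormal(μ,σ) then ln T ~ Normal(μ,σ), so the p-quantile of ln T is μ + z_p·σ.
ln(1270) = 7.147 and ln(9610) = 9.171; z_{0.07} = -1.476, z_{0.87} = 1.126.
σ = (9.171 − 7.147)/(1.126 − (-1.476)) = 0.778.
μ = 7.147 − (-1.476)·0.778 = 8.295.
E[T] = exp(μ + σ²/2) = exp(8.295 + 0.3024) = 5420 hours.

E[T] ≈ 5420 hours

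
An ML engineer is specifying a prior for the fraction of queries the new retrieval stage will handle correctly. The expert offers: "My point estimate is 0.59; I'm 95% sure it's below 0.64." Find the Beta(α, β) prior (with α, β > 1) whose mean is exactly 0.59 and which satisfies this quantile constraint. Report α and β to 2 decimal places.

α ≈ 151.49, β ≈ 105.27

With mean 0.59 fixed, write α = 0.59s, β = 0.41s where s = α+β.
Need P(θ < 0.64) = 0.95 under Beta(0.59s, 0.41s). Normal approximation: (q−m)/√(m(1−m)/s) ≈ z_{0.95} = 1.64, so s ≈ 0.59·0.41·(1.64)²/(0.64−0.59)² = 261.8.
At s = 261.8: P(θ<0.64) ≈ 0.952. Adjusting to match 0.95 gives s ≈ 256.77.
So α = 0.59·256.77 ≈ 151.49, β = 0.41·256.77 ≈ 105.27.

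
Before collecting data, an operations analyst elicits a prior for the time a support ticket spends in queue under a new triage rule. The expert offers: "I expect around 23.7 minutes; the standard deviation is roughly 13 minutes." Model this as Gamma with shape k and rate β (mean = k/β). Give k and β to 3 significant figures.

For Gamma(k, rate β): mean = k/β, variance = k/β², so CV = 1/√k.
CV = SD/mean = 13/23.7 = 0.5485, hence k = 1/CV² = 3.32.
Then β = k/mean = 3.32/23.7 = 0.14.

k ≈ 3.32, β ≈ 0.14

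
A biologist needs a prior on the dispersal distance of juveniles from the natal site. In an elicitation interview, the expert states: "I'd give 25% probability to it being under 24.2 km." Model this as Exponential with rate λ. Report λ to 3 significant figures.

P(T < 24.2) = 1 − e^(−λ·24.2) = 0.25, so λ = −ln(1−0.25)/24.2 = −ln(0.75)/24.2 = 0.0119.

λ ≈ 0.0119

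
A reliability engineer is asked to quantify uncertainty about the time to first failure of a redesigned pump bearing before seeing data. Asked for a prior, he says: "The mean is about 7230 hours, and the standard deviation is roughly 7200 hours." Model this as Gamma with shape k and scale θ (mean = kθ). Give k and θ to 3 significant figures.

For Gamma(k, scale θ): mean = kθ, variance = kθ², so CV = 1/√k.
CV = SD/mean = 7200/7230 = 0.9959, hence k = 1/CV² = 1.01.
Then θ = mean/k = 7230/1.01 = 7170.

k ≈ 1.01, θ ≈ 7170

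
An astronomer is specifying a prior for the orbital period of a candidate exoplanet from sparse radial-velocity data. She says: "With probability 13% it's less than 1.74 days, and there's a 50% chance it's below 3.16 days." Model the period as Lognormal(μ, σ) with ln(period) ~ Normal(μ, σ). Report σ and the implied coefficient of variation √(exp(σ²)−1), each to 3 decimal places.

If T ~ Lognormal(μ,σ) then ln T ~ Normal(μ,σ), so the p-quantile of ln T is μ + z_p·σ.
ln(1.74) = 0.5539 and ln(3.16) = 1.151; z_{0.13} = -1.126, z_{0.5} = 0.
σ = (1.151 − 0.5539)/(0 − (-1.126)) = 0.530.
μ = 0.5539 − (-1.126)·0.530 = 1.151.
CV = √(exp(σ²)−1) = √(exp(0.2806)−1) = 0.569.

σ ≈ 0.530, CV ≈ 0.569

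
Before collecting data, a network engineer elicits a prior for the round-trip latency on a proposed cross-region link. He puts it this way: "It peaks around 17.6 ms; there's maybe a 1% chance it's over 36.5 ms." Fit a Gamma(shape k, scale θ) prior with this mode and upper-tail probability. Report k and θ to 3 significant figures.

Gamma(k,θ) with k>1 has mode (k−1)θ, so θ = 17.6/(k−1).
Need P(X < 36.5) = 0.99 with θ tied to k this way. Start at k = 2, θ = 17.6: P(X<36.5) ≈ 0.614.
Too low — raise k to concentrate. Iterating converges to k ≈ 10.2.
Then θ = 17.6/(10.2−1) ≈ 1.92.

k ≈ 10.2, θ ≈ 1.92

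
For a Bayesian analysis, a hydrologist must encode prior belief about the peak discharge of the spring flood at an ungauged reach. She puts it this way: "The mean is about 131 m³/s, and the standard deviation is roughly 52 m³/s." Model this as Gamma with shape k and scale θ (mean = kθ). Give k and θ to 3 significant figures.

k ≈ 6.35, θ ≈ 20.6

For Gamma(k, scale θ): mean = kθ, variance = kθ², so CV = 1/√k.
CV = SD/mean = 52/131 = 0.3969, hence k = 1/CV² = 6.35.
Then θ = mean/k = 131/6.35 = 20.6.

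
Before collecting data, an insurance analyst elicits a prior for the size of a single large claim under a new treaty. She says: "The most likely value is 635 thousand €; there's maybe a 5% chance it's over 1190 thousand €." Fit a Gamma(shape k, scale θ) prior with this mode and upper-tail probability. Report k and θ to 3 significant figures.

Gamma(k,θ) with k>1 has mode (k−1)θ, so θ = 635/(k−1).
Need P(X < 1190) = 0.95 with θ tied to k this way. Start at k = 2, θ = 635: P(X<1190) ≈ 0.559.
Too low — raise k to concentrate. Iterating converges to k ≈ 8.05.
Then θ = 635/(8.05−1) ≈ 90.

k ≈ 8.05, θ ≈ 90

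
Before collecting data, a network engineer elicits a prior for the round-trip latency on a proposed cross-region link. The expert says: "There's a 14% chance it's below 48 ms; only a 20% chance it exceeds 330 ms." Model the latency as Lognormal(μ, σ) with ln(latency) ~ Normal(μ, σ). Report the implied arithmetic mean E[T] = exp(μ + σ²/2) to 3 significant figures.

If T ~ Lognormal(μ,σ) then ln T ~ Normal(μ,σ), so the p-quantile of ln T is μ + z_p·σ.
ln(48) = 3.871 and ln(330) = 5.799; z_{0.14} = -1.08, z_{0.8} = 0.8416.
σ = (5.799 − 3.871)/(0.8416 − (-1.08)) = 1.003.
μ = 3.871 − (-1.08)·1.003 = 4.955.
E[T] = exp(μ + σ²/2) = exp(4.955 + 0.5031) = 235 ms.

E[T] ≈ 235 ms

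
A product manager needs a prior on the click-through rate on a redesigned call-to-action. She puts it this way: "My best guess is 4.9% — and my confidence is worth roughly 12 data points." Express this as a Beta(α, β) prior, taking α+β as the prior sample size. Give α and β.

Under the effective-sample-size interpretation, Beta(α, β) has prior mean α/(α+β) and prior sample size α+β.
So α+β = 12 and α/(α+β) = 0.049, giving α = 0.049·12 = 0.588 and β = 12 − 0.588 = 11.412.

α = 0.588, β = 11.412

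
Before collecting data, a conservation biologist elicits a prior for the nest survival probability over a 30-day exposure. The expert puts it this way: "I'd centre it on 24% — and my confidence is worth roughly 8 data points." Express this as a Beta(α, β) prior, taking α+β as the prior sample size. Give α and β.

α = 1.92, β = 6.08

Under the effective-sample-size interpretation, Beta(α, β) has prior mean α/(α+β) and prior sample size α+β.
So α+β = 8 and α/(α+β) = 0.24, giving α = 0.24·8 = 1.92 and β = 8 − 1.92 = 6.08.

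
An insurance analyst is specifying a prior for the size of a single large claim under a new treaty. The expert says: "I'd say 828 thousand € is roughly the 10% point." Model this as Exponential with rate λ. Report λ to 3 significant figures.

λ ≈ 0.000127

P(T < 828.0) = 1 − e^(−λ·828.0) = 0.1, so λ = −ln(1−0.1)/828.0 = −ln(0.9)/828.0 = 0.000127.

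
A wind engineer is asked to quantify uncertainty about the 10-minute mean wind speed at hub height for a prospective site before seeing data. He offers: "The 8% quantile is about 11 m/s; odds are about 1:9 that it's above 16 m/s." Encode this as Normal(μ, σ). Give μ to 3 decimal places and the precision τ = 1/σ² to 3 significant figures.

For Normal(μ,σ), the p-quantile is μ + z_p·σ. Here z_{0.08} = -1.405, z_{0.9} = 1.282.
So 11 = μ − 1.405σ and 16 = μ + 1.282σ.
Subtracting: σ = (16 − 11)/(1.282 − (-1.405)) = 1.861.
Then μ = 11 − (-1.405)·1.861 = 13.615.
Precision τ = 1/σ² = 1/1.861² = 0.289.

μ = 13.615, τ = 0.289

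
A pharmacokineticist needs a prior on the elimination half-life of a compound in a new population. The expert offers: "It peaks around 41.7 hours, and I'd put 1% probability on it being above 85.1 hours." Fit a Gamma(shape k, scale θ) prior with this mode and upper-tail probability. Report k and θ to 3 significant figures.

Gamma(k,θ) with k>1 has mode (k−1)θ, so θ = 41.7/(k−1).
Need P(X < 85.1) = 0.99 with θ tied to k this way. Start at k = 2, θ = 41.7: P(X<85.1) ≈ 0.605.
Too low — raise k to concentrate. Iterating converges to k ≈ 10.6.
Then θ = 41.7/(10.6−1) ≈ 4.34.

k ≈ 10.6, θ ≈ 4.34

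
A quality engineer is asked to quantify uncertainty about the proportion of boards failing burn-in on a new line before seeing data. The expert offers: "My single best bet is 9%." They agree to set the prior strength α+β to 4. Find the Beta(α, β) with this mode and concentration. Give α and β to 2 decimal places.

For α,β > 1 the Beta mode is (α−1)/(α+β−2). With α+β = 4, the mode is (α−1)/2.
Set (α−1)/2 = 0.09 → α = 1 + 0.09·2 = 1.18.
β = 4 − α = 2.82.

α = 1.18, β = 2.82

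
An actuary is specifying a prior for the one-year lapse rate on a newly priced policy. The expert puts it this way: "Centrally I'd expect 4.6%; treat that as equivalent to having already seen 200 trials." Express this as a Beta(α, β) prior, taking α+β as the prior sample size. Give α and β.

Under the effective-sample-size interpretation, Beta(α, β) has prior mean α/(α+β) and prior sample size α+β.
So α+β = 200 and α/(α+β) = 0.046, giving α = 0.046·200 = 9.2 and β = 200 − 9.2 = 190.8.

α = 9.2, β = 190.8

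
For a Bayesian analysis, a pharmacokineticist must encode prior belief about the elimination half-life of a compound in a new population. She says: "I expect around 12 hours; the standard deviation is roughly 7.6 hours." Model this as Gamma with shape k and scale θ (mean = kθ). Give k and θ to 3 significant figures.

For Gamma(k, scale θ): mean = kθ, variance = kθ², so CV = 1/√k.
CV = SD/mean = 7.6/12 = 0.6333, hence k = 1/CV² = 2.49.
Then θ = mean/k = 12/2.49 = 4.81.

k ≈ 2.49, θ ≈ 4.81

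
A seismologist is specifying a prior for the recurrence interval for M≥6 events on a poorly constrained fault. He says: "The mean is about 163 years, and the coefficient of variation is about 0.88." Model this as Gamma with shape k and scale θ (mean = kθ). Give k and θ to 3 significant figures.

For Gamma(k, scale θ): mean = kθ, variance = kθ², so CV = 1/√k.
CV = 0.88, hence k = 1/CV² = 1.29.
Then θ = mean/k = 163/1.29 = 126.

k ≈ 1.29, θ ≈ 126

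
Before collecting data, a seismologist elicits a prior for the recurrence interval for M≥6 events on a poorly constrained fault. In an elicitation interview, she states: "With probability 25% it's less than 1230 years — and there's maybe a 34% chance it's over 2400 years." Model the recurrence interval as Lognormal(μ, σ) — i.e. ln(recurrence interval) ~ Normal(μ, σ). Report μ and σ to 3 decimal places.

If T ~ Lognormal(μ,σ) then ln T ~ Normal(μ,σ), so the p-quantile of ln T is μ + z_p·σ.
ln(1230) = 7.115 and ln(2400) = 7.783; z_{0.25} = -0.6745, z_{0.66} = 0.4125.
σ = (7.783 − 7.115)/(0.4125 − (-0.6745)) = 0.615.
μ = 7.115 − (-0.6745)·0.615 = 7.530.

μ ≈ 7.530, σ ≈ 0.615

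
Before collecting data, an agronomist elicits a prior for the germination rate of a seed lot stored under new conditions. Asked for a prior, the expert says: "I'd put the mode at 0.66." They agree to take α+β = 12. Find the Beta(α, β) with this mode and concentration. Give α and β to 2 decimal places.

α = 7.60, β = 4.40

For α,β > 1 the Beta mode is (α−1)/(α+β−2). With α+β = 12, the mode is (α−1)/10.
Set (α−1)/10 = 0.66 → α = 1 + 0.66·10 = 7.60.
β = 12 − α = 4.40.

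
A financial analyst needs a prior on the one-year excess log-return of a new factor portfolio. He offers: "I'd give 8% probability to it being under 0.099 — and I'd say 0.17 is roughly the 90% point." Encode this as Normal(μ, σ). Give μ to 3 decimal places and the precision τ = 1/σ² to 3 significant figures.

μ = 0.136, τ = 1430

The p-quantile of Normal(μ,σ) is μ + z_p·σ, with z_{0.08} = -1.405 and z_{0.9} = 1.282.
Eliminate σ: μ = (z₂·x₁ − z₁·x₂)/(z₂ − z₁) = (1.282·0.099 − (-1.405)·0.17)/2.687 = 0.136.
Then σ = (x₂ − x₁)/(z₂ − z₁) = (0.17 − 0.099)/2.687 = 0.026.
Precision τ = 1/σ² = 1/0.02643² = 1430.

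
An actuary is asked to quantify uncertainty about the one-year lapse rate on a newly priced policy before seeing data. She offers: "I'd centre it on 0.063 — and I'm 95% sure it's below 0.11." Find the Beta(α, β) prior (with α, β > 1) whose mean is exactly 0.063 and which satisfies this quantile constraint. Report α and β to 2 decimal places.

α ≈ 5.61, β ≈ 83.41

With mean 0.063 fixed, write α = 0.063s, β = 0.937s where s = α+β.
Need P(θ < 0.11) = 0.95 under Beta(0.063s, 0.937s). Normal approximation: (q−m)/√(m(1−m)/s) ≈ z_{0.95} = 1.64, so s ≈ 0.063·0.937·(1.64)²/(0.11−0.063)² = 72.3.
At s = 72.3: P(θ<0.11) ≈ 0.934. Adjusting to match 0.95 gives s ≈ 89.02.
So α = 0.063·89.02 ≈ 5.61, β = 0.937·89.02 ≈ 83.41.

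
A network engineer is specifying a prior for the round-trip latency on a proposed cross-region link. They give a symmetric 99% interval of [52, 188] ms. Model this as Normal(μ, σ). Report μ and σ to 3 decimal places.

A symmetric 99% interval runs μ ± z·σ with z = 2.576.
Half-width = 68, so σ = 68/2.576 = 26.399.
μ is the interval midpoint, 120.000.

μ = 120.000, σ = 26.399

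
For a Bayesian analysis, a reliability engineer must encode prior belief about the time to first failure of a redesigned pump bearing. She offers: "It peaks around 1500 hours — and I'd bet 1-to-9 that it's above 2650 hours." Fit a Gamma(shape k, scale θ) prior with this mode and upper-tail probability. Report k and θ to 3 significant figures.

Gamma(k,θ) with k>1 has mode (k−1)θ, so θ = 1500/(k−1).
Need P(X < 2650) = 0.9 with θ tied to k this way. Start at k = 2, θ = 1500: P(X<2650) ≈ 0.527.
Too low — raise k to concentrate. Iterating converges to k ≈ 6.87.
Then θ = 1500/(6.87−1) ≈ 256.

k ≈ 6.87, θ ≈ 256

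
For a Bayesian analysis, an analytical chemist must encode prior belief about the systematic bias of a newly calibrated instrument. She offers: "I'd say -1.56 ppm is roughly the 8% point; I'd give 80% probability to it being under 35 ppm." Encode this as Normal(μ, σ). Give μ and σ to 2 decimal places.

μ = 21.30, σ = 16.27

For Normal(μ,σ), the p-quantile is μ + z_p·σ. Here z_{0.08} = -1.405, z_{0.8} = 0.8416.
So -1.56 = μ − 1.405σ and 35 = μ + 0.8416σ.
Subtracting: σ = (35 − -1.56)/(0.8416 − (-1.405)) = 16.27.
Then μ = -1.56 − (-1.405)·16.27 = 21.30.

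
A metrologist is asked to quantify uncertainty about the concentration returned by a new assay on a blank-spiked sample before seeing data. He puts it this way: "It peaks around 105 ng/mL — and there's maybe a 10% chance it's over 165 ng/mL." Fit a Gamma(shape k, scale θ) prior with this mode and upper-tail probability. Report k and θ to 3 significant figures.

Gamma(k,θ) with k>1 has mode (k−1)θ, so θ = 105/(k−1).
Need P(X < 165) = 0.9 with θ tied to k this way. Start at k = 2, θ = 105: P(X<165) ≈ 0.466.
Too low — raise k to concentrate. Iterating converges to k ≈ 10.2.
Then θ = 105/(10.2−1) ≈ 11.4.

k ≈ 10.2, θ ≈ 11.4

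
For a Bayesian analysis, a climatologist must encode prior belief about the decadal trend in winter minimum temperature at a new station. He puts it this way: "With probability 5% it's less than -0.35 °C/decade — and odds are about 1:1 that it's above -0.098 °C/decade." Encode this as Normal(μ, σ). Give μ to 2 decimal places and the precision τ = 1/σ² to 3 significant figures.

μ = -0.10, τ = 42.6

The p-quantile of Normal(μ,σ) is μ + z_p·σ, with z_{0.05} = -1.645 and z_{0.5} = 0.
Eliminate σ: μ = (z₂·x₁ − z₁·x₂)/(z₂ − z₁) = (0·-0.35 − (-1.645)·-0.098)/1.645 = -0.10.
Then σ = (x₂ − x₁)/(z₂ − z₁) = (-0.098 − -0.35)/1.645 = 0.15.
Precision τ = 1/σ² = 1/0.1532² = 42.6.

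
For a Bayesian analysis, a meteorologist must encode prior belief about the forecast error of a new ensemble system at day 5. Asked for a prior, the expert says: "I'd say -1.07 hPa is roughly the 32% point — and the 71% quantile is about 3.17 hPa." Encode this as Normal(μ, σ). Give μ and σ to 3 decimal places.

For Normal(μ,σ), the p-quantile is μ + z_p·σ. Here z_{0.32} = -0.4677, z_{0.71} = 0.5534.
So -1.07 = μ − 0.4677σ and 3.17 = μ + 0.5534σ.
Subtracting: σ = (3.17 − -1.07)/(0.5534 − (-0.4677)) = 4.152.
Then μ = -1.07 − (-0.4677)·4.152 = 0.872.

μ = 0.872, σ = 4.152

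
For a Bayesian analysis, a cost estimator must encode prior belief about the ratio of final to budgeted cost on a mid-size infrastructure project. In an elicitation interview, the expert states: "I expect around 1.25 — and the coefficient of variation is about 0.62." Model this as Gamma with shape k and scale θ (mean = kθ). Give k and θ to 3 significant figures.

For Gamma(k, scale θ): mean = kθ, variance = kθ², so CV = 1/√k.
CV = 0.62, hence k = 1/CV² = 2.6.
Then θ = mean/k = 1.25/2.6 = 0.481.

k ≈ 2.6, θ ≈ 0.481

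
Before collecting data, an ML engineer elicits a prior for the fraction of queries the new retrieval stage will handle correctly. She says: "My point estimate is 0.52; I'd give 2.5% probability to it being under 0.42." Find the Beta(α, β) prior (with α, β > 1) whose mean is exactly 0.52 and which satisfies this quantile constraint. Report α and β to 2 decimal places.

With mean 0.52 fixed, write α = 0.52s, β = 0.48s where s = α+β.
Need P(θ < 0.42) = 0.025 under Beta(0.52s, 0.48s). Normal approximation: (q−m)/√(m(1−m)/s) ≈ z_{0.025} = -1.96, so s ≈ 0.52·0.48·(-1.96)²/(0.42−0.52)² = 95.9.
At s = 95.9: P(θ<0.42) ≈ 0.025. Adjusting to match 0.025 gives s ≈ 95.21.
So α = 0.52·95.21 ≈ 49.51, β = 0.48·95.21 ≈ 45.70.

α ≈ 49.51, β ≈ 45.70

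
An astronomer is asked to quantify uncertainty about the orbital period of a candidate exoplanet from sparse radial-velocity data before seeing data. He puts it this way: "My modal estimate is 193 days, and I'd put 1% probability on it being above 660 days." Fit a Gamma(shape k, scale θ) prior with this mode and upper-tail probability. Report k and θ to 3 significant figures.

k ≈ 3.88, θ ≈ 67

Gamma(k,θ) with k>1 has mode (k−1)θ, so θ = 193/(k−1).
Need P(X < 660) = 0.99 with θ tied to k this way. Start at k = 2, θ = 193: P(X<660) ≈ 0.855.
Too low — raise k to concentrate. Iterating converges to k ≈ 3.88.
Then θ = 193/(3.88−1) ≈ 67.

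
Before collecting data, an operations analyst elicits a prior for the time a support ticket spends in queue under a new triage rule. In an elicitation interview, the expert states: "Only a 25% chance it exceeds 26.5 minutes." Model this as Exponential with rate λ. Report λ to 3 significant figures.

P(T > 26.5) = e^(−λ·26.5) = 0.25, so λ = −ln(0.25)/26.5 = 0.0523.

λ ≈ 0.0523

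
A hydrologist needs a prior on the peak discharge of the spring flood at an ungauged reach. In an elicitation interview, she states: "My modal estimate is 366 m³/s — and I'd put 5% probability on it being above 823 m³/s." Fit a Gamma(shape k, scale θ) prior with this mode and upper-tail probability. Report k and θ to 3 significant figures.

k ≈ 5.18, θ ≈ 87.5

Gamma(k,θ) with k>1 has mode (k−1)θ, so θ = 366/(k−1).
Need P(X < 823) = 0.95 with θ tied to k this way. Start at k = 2, θ = 366: P(X<823) ≈ 0.657.
Too low — raise k to concentrate. Iterating converges to k ≈ 5.18.
Then θ = 366/(5.18−1) ≈ 87.5.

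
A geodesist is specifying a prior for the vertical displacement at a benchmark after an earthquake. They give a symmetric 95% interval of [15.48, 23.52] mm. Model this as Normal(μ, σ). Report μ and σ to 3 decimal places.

μ = 19.500, σ = 2.051

A symmetric 95% interval runs μ ± z·σ with z = 1.96.
Half-width = 4.02, so σ = 4.02/1.96 = 2.051.
μ is the interval midpoint, 19.500.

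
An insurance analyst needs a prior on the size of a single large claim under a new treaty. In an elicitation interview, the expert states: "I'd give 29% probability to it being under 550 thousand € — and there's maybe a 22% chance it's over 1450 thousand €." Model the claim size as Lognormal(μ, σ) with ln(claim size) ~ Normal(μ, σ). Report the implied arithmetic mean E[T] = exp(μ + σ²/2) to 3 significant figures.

If T ~ Lognormal(μ,σ) then ln T ~ Normal(μ,σ), so the p-quantile of ln T is μ + z_p·σ.
ln(550) = 6.31 and ln(1450) = 7.279; z_{0.29} = -0.5534, z_{0.78} = 0.7722.
σ = (7.279 − 6.31)/(0.7722 − (-0.5534)) = 0.731.
μ = 6.31 − (-0.5534)·0.731 = 6.715.
E[T] = exp(μ + σ²/2) = exp(6.715 + 0.2674) = 1080 thousand €.

E[T] ≈ 1080 thousand €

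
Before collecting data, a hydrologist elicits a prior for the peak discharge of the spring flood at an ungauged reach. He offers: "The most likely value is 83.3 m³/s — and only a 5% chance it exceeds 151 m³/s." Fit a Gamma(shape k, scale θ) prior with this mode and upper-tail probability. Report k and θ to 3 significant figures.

k ≈ 8.87, θ ≈ 10.6

Gamma(k,θ) with k>1 has mode (k−1)θ, so θ = 83.3/(k−1).
Need P(X < 151) = 0.95 with θ tied to k this way. Start at k = 2, θ = 83.3: P(X<151) ≈ 0.541.
Too low — raise k to concentrate. Iterating converges to k ≈ 8.87.
Then θ = 83.3/(8.87−1) ≈ 10.6.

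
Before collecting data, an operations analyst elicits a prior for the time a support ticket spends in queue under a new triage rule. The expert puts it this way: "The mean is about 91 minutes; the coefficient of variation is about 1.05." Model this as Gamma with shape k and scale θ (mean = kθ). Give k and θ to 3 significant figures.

k ≈ 0.907, θ ≈ 100

For Gamma(k, scale θ): mean = kθ, variance = kθ², so CV = 1/√k.
CV = 1.05, hence k = 1/CV² = 0.907.
Then θ = mean/k = 91/0.907 = 100.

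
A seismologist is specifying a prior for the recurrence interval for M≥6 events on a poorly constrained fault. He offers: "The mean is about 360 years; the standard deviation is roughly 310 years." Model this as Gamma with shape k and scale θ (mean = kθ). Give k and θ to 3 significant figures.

For Gamma(k, scale θ): mean = kθ, variance = kθ², so CV = 1/√k.
CV = SD/mean = 310/360 = 0.8611, hence k = 1/CV² = 1.35.
Then θ = mean/k = 360/1.35 = 267.

k ≈ 1.35, θ ≈ 267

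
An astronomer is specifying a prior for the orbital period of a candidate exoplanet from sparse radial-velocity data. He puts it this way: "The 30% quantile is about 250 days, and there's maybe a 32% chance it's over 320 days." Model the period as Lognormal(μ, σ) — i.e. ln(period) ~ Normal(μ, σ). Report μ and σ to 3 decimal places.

If T ~ Lognormal(μ,σ) then ln T ~ Normal(μ,σ), so the p-quantile of ln T is μ + z_p·σ.
ln(250) = 5.521 and ln(320) = 5.768; z_{0.3} = -0.5244, z_{0.68} = 0.4677.
σ = (5.768 − 5.521)/(0.4677 − (-0.5244)) = 0.249.
μ = 5.521 − (-0.5244)·0.249 = 5.652.

μ ≈ 5.652, σ ≈ 0.249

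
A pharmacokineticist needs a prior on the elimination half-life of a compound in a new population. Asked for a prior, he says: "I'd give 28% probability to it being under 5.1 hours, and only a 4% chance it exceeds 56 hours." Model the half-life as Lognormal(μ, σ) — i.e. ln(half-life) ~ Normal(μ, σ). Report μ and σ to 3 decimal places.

If T ~ Lognormal(μ,σ) then ln T ~ Normal(μ,σ), so the p-quantile of ln T is μ + z_p·σ.
ln(5.1) = 1.629 and ln(56) = 4.025; z_{0.28} = -0.5828, z_{0.96} = 1.751.
σ = (4.025 − 1.629)/(1.751 − (-0.5828)) = 1.027.
μ = 1.629 − (-0.5828)·1.027 = 2.228.

μ ≈ 2.228, σ ≈ 1.027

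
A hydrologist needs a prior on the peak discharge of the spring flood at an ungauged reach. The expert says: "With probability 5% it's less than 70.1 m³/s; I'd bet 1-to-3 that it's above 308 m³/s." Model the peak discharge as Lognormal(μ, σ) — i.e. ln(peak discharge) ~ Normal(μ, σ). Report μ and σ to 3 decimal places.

If T ~ Lognormal(μ,σ) then ln T ~ Normal(μ,σ), so the p-quantile of ln T is μ + z_p·σ.
ln(70.1) = 4.25 and ln(308) = 5.73; z_{0.05} = -1.645, z_{0.75} = 0.6745.
σ = (5.73 − 4.25)/(0.6745 − (-1.645)) = 0.638.
μ = 4.25 − (-1.645)·0.638 = 5.300.

μ ≈ 5.300, σ ≈ 0.638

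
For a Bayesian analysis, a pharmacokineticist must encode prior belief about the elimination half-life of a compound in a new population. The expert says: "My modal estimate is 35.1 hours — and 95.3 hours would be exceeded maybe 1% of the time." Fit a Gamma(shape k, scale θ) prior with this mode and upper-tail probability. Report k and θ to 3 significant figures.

Gamma(k,θ) with k>1 has mode (k−1)θ, so θ = 35.1/(k−1).
Need P(X < 95.3) = 0.99 with θ tied to k this way. Start at k = 2, θ = 35.1: P(X<95.3) ≈ 0.754.
Too low — raise k to concentrate. Iterating converges to k ≈ 5.62.
Then θ = 35.1/(5.62−1) ≈ 7.6.

k ≈ 5.62, θ ≈ 7.6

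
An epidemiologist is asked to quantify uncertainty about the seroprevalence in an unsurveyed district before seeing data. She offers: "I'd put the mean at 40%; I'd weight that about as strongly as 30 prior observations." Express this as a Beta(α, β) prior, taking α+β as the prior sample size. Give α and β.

α = 12, β = 18

Under the effective-sample-size interpretation, Beta(α, β) has prior mean α/(α+β) and prior sample size α+β.
So α+β = 30 and α/(α+β) = 0.4, giving α = 0.4·30 = 12 and β = 30 − 12 = 18.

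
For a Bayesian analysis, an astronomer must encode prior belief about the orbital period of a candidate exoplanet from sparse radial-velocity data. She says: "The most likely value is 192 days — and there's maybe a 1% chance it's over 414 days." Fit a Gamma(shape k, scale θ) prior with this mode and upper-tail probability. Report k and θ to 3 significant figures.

Gamma(k,θ) with k>1 has mode (k−1)θ, so θ = 192/(k−1).
Need P(X < 414) = 0.99 with θ tied to k this way. Start at k = 2, θ = 192: P(X<414) ≈ 0.635.
Too low — raise k to concentrate. Iterating converges to k ≈ 9.2.
Then θ = 192/(9.2−1) ≈ 23.4.

k ≈ 9.2, θ ≈ 23.4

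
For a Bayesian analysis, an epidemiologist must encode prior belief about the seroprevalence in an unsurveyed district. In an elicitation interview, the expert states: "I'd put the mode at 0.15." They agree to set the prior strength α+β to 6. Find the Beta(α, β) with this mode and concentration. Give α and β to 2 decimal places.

α = 1.60, β = 4.40

For α,β > 1 the Beta mode is (α−1)/(α+β−2). With α+β = 6, the mode is (α−1)/4.
Set (α−1)/4 = 0.15 → α = 1 + 0.15·4 = 1.60.
β = 6 − α = 4.40.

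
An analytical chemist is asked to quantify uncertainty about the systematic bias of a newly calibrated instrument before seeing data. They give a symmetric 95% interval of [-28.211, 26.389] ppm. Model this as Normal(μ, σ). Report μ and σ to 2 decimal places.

μ = -0.91, σ = 13.93

A symmetric 95% interval runs μ ± z·σ with z = 1.96.
Half-width = 27.3, so σ = 27.3/1.96 = 13.93.
μ is the interval midpoint, -0.91.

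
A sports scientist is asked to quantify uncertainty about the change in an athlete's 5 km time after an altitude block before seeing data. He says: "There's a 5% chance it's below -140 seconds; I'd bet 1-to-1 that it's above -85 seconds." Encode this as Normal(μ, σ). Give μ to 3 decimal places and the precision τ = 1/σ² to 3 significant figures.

μ = -85.000, τ = 0.000894

For Normal(μ,σ), the p-quantile is μ + z_p·σ. Here z_{0.05} = -1.645, z_{0.5} = 0.
So -140 = μ − 1.645σ and -85 = μ + 0σ.
Subtracting: σ = (-85 − -140)/(0 − (-1.645)) = 33.438.
Then μ = -140 − (-1.645)·33.438 = -85.000.
Precision τ = 1/σ² = 1/33.44² = 0.000894.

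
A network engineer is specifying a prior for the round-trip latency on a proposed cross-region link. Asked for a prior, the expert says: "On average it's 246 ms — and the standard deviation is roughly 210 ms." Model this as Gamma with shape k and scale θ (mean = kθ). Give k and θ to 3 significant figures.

k ≈ 1.37, θ ≈ 179

For Gamma(k, scale θ): mean = kθ, variance = kθ², so CV = 1/√k.
CV = SD/mean = 210/246 = 0.8537, hence k = 1/CV² = 1.37.
Then θ = mean/k = 246/1.37 = 179.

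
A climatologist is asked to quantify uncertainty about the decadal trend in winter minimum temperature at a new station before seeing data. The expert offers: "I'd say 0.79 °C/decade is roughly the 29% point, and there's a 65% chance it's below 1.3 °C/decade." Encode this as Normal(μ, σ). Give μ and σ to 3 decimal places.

For Normal(μ,σ), the p-quantile is μ + z_p·σ. Here z_{0.29} = -0.5534, z_{0.65} = 0.3853.
So 0.79 = μ − 0.5534σ and 1.3 = μ + 0.3853σ.
Subtracting: σ = (1.3 − 0.79)/(0.3853 − (-0.5534)) = 0.543.
Then μ = 0.79 − (-0.5534)·0.543 = 1.091.

μ = 1.091, σ = 0.543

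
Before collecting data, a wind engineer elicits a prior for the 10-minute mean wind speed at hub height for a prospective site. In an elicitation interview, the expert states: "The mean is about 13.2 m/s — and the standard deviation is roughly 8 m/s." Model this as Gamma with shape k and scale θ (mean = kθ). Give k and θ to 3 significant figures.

For Gamma(k, scale θ): mean = kθ, variance = kθ², so CV = 1/√k.
CV = SD/mean = 8/13.2 = 0.6061, hence k = 1/CV² = 2.72.
Then θ = mean/k = 13.2/2.72 = 4.85.

k ≈ 2.72, θ ≈ 4.85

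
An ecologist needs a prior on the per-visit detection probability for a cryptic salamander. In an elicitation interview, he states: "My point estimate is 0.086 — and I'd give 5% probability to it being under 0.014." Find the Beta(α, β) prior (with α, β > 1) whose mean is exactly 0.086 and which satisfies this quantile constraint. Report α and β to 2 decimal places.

α ≈ 1.79, β ≈ 18.98

With mean 0.086 fixed, write α = 0.086s, β = 0.914s where s = α+β.
Need P(θ < 0.014) = 0.05 under Beta(0.086s, 0.914s). Normal approximation: (q−m)/√(m(1−m)/s) ≈ z_{0.05} = -1.64, so s ≈ 0.086·0.914·(-1.64)²/(0.014−0.086)² = 41.0.
At s = 41.0: P(θ<0.014) ≈ 0.006. Adjusting to match 0.05 gives s ≈ 20.77.
So α = 0.086·20.77 ≈ 1.79, β = 0.914·20.77 ≈ 18.98.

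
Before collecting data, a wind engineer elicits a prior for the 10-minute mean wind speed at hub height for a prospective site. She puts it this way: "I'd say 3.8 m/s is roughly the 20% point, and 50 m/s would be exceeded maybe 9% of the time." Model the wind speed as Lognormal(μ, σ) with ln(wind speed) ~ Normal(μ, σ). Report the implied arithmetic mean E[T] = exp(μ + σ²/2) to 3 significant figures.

If T ~ Lognormal(μ,σ) then ln T ~ Normal(μ,σ), so the p-quantile of ln T is μ + z_p·σ.
ln(3.8) = 1.335 and ln(50) = 3.912; z_{0.2} = -0.8416, z_{0.91} = 1.341.
σ = (3.912 − 1.335)/(1.341 − (-0.8416)) = 1.181.
μ = 1.335 − (-0.8416)·1.181 = 2.329.
E[T] = exp(μ + σ²/2) = exp(2.329 + 0.6972) = 20.6 m/s.

E[T] ≈ 20.6 m/s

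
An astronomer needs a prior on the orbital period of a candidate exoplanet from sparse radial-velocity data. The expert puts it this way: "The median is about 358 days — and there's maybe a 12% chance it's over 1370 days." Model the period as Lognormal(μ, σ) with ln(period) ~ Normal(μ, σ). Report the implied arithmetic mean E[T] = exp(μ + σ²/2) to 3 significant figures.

E[T] ≈ 687 days

If T ~ Lognormal(μ,σ) then ln T ~ Normal(μ,σ), so the p-quantile of ln T is μ + z_p·σ.
ln(358) = 5.881 and ln(1370) = 7.223; z_{0.5} = 0, z_{0.88} = 1.175.
σ = (7.223 − 5.881)/(1.175 − (0)) = 1.142.
μ = 5.881 − (0)·1.142 = 5.881.
E[T] = exp(μ + σ²/2) = exp(5.881 + 0.6523) = 687 days.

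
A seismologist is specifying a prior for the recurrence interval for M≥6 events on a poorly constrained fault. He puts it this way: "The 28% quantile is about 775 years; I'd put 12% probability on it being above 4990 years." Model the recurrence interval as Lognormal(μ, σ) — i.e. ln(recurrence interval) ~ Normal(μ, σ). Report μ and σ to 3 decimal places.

μ ≈ 7.270, σ ≈ 1.059

If T ~ Lognormal(μ,σ) then ln T ~ Normal(μ,σ), so the p-quantile of ln T is μ + z_p·σ.
ln(775) = 6.653 and ln(4990) = 8.515; z_{0.28} = -0.5828, z_{0.88} = 1.175.
σ = (8.515 − 6.653)/(1.175 − (-0.5828)) = 1.059.
μ = 6.653 − (-0.5828)·1.059 = 7.270.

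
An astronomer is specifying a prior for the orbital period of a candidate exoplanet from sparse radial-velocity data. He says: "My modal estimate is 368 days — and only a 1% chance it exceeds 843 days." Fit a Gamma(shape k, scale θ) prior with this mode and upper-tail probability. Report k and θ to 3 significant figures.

k ≈ 7.96, θ ≈ 52.9

Gamma(k,θ) with k>1 has mode (k−1)θ, so θ = 368/(k−1).
Need P(X < 843) = 0.99 with θ tied to k this way. Start at k = 2, θ = 368: P(X<843) ≈ 0.667.
Too low — raise k to concentrate. Iterating converges to k ≈ 7.96.
Then θ = 368/(7.96−1) ≈ 52.9.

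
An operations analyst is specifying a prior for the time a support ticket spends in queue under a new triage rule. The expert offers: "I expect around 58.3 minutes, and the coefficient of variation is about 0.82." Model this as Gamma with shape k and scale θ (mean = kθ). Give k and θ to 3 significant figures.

k ≈ 1.49, θ ≈ 39.2

For Gamma(k, scale θ): mean = kθ, variance = kθ², so CV = 1/√k.
CV = 0.82, hence k = 1/CV² = 1.49.
Then θ = mean/k = 58.3/1.49 = 39.2.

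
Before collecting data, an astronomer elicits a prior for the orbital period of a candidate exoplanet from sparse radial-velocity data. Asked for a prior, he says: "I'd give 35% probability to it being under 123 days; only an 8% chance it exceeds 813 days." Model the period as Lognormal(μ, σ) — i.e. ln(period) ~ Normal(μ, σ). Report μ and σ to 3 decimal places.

If T ~ Lognormal(μ,σ) then ln T ~ Normal(μ,σ), so the p-quantile of ln T is μ + z_p·σ.
ln(123) = 4.812 and ln(813) = 6.701; z_{0.35} = -0.3853, z_{0.92} = 1.405.
σ = (6.701 − 4.812)/(1.405 − (-0.3853)) = 1.055.
μ = 4.812 − (-0.3853)·1.055 = 5.219.

μ ≈ 5.219, σ ≈ 1.055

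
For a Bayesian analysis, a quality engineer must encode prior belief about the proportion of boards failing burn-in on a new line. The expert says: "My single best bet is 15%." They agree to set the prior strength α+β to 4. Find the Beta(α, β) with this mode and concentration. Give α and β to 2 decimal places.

α = 1.30, β = 2.70

For α,β > 1 the Beta mode is (α−1)/(α+β−2). With α+β = 4, the mode is (α−1)/2.
Set (α−1)/2 = 0.15 → α = 1 + 0.15·2 = 1.30.
β = 4 − α = 2.70.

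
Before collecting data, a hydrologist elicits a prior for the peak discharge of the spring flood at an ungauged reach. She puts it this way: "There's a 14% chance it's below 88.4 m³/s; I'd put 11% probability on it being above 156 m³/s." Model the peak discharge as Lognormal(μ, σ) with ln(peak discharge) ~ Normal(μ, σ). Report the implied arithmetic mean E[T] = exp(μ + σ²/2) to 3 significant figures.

If T ~ Lognormal(μ,σ) then ln T ~ Normal(μ,σ), so the p-quantile of ln T is μ + z_p·σ.
ln(88.4) = 4.482 and ln(156) = 5.05; z_{0.14} = -1.08, z_{0.89} = 1.227.
σ = (5.05 − 4.482)/(1.227 − (-1.08)) = 0.246.
μ = 4.482 − (-1.08)·0.246 = 4.748.
E[T] = exp(μ + σ²/2) = exp(4.748 + 0.0303) = 119 m³/s.

E[T] ≈ 119 m³/s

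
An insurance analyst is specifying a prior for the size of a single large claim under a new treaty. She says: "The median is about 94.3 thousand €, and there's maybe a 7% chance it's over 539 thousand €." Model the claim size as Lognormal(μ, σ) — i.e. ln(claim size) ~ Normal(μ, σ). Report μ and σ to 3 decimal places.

μ ≈ 4.546, σ ≈ 1.181

If T ~ Lognormal(μ,σ) then ln T ~ Normal(μ,σ), so the p-quantile of ln T is μ + z_p·σ.
ln(94.3) = 4.546 and ln(539) = 6.29; z_{0.5} = 0, z_{0.93} = 1.476.
σ = (6.29 − 4.546)/(1.476 − (0)) = 1.181.
μ = 4.546 − (0)·1.181 = 4.546.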